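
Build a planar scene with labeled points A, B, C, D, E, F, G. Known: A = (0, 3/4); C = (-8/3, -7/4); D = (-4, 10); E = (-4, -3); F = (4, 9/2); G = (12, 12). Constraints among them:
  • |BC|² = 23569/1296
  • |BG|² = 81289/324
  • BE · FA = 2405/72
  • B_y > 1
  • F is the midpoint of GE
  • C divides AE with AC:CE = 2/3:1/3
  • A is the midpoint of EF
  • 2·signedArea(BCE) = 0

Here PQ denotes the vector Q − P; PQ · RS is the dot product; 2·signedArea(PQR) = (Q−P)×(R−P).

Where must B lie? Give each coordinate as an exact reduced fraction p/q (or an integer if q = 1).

1. B_x = 4/9  [2·signedArea(BCE) = 0 ∩ BE · FA = 2405/72]
2. B_y = 7/6  [2·signedArea(BCE) = 0 ∩ BE · FA = 2405/72]
   → B = (4/9, 7/6)

B = (4/9, 7/6)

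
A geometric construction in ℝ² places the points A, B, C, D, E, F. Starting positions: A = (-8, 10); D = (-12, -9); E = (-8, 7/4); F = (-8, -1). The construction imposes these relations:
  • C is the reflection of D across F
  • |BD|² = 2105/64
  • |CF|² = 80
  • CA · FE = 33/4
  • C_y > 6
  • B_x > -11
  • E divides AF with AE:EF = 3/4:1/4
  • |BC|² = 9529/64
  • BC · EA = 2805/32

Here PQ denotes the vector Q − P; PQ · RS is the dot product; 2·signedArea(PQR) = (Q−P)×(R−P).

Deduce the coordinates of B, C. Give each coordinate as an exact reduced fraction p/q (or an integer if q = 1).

1. C_x = -4  [C is the reflection of D across F]
2. C_y = 7  [C is the reflection of D across F]
   → C = (-4, 7)
3. B_y = -29/8  [BC · EA = 2805/32]
4. B_x = -10  [|BD|² = 2105/64]
   → B = (-10, -29/8)

B = (-10, -29/8)
C = (-4, 7)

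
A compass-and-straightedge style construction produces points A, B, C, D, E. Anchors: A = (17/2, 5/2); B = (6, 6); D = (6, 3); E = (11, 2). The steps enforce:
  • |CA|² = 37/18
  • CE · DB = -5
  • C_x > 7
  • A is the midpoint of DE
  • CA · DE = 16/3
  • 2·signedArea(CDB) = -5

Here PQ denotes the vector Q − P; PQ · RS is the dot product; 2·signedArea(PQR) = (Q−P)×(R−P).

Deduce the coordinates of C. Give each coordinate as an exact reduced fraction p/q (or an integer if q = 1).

C = (23/3, 11/3)

1. C_x = 23/3  [CA · DE = 16/3 ∩ CE · DB = -5]
2. C_y = 11/3  [CA · DE = 16/3 ∩ CE · DB = -5]
   → C = (23/3, 11/3)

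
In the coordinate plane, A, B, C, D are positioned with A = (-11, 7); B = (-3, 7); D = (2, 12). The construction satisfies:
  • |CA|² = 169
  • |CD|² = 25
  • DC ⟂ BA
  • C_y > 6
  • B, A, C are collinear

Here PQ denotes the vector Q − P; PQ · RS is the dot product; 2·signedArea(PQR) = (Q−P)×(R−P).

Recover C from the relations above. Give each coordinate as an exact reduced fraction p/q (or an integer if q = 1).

1. C_x = 2  [B, A, C are collinear ∩ DC ⟂ BA]
2. C_y = 7  [B, A, C are collinear ∩ DC ⟂ BA]
   → C = (2, 7)

C = (2, 7)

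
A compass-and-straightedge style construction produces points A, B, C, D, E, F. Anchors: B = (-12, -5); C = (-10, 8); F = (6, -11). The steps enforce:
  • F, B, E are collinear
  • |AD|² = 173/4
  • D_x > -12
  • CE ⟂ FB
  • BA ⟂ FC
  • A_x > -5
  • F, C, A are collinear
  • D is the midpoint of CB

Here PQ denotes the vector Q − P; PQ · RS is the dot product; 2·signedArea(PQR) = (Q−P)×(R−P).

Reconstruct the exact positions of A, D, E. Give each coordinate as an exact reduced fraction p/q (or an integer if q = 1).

A = (-2730/617, 851/617)
D = (-11, 3/2)
E = (-141/10, -43/10)

1. A_x = -2730/617  [F, C, A are collinear ∩ BA ⟂ FC]
2. A_y = 851/617  [F, C, A are collinear ∩ BA ⟂ FC]
   → A = (-2730/617, 851/617)
3. D_x = -11  [D is the midpoint of CB]
4. D_y = 3/2  [D is the midpoint of CB]
   → D = (-11, 3/2)
5. E_x = -141/10  [F, B, E are collinear ∩ CE ⟂ FB]
6. E_y = -43/10  [F, B, E are collinear ∩ CE ⟂ FB]
   → E = (-141/10, -43/10)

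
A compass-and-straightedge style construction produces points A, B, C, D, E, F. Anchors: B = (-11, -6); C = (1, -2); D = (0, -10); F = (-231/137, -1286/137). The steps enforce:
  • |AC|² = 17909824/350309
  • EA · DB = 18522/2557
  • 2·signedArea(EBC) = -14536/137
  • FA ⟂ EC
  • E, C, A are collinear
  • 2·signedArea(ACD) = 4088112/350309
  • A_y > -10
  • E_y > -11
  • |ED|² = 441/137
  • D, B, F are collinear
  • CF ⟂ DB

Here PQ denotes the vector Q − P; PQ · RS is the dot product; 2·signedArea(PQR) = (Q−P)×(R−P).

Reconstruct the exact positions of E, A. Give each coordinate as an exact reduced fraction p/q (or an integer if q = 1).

A = (549213/350309, -3197498/350309)
E = (231/137, -1454/137)

1. E_x = 231/137  [line -4·x + 12·y + 18372/137 = 0 ∩ |ED|² = 441/137]
2. E_y = -1454/137  [line -4·x + 12·y + 18372/137 = 0 ∩ |ED|² = 441/137]
   → E = (231/137, -1454/137)
3. A_x = 549213/350309  [EA · DB = 18522/2557 ∩ E, C, A are collinear]
4. A_y = -3197498/350309  [EA · DB = 18522/2557 ∩ E, C, A are collinear]
   → A = (549213/350309, -3197498/350309)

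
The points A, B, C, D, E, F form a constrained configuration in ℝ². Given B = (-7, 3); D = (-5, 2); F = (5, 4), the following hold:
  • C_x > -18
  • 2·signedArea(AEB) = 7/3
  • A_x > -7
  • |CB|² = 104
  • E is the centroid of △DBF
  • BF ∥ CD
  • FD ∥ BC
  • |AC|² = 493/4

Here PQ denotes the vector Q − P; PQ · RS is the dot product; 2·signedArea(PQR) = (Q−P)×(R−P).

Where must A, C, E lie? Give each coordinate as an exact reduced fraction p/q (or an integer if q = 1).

1. C_x = -17  [BF ∥ CD ∩ FD ∥ BC]
2. C_y = 1  [BF ∥ CD ∩ FD ∥ BC]
   → C = (-17, 1)
3. E_x = -7/3  [E is the centroid of △DBF]
4. E_y = 3  [E is the centroid of △DBF]
   → E = (-7/3, 3)
5. A_y = 5/2  [2·signedArea(AEB) = 7/3]
6. A_x = -6  [|AC|² = 493/4]
   → A = (-6, 5/2)

A = (-6, 5/2)
C = (-17, 1)
E = (-7/3, 3)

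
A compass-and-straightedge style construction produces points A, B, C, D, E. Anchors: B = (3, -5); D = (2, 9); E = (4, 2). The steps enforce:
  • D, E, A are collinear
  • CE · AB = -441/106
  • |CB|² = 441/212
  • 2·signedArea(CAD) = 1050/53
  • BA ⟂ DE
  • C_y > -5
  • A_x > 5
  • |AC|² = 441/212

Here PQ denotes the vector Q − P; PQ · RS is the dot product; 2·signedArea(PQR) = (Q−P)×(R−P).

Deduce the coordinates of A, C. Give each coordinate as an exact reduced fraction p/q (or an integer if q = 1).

A = (306/53, -223/53)
C = (465/106, -244/53)

1. A_x = 306/53  [D, E, A are collinear ∩ BA ⟂ DE]
2. A_y = -223/53  [D, E, A are collinear ∩ BA ⟂ DE]
   → A = (306/53, -223/53)
3. C_x = 465/106  [line -700/53·x + -200/53·y + 2150/53 = 0 ∩ |CB|² = 441/212]
4. C_y = -244/53  [line -700/53·x + -200/53·y + 2150/53 = 0 ∩ |CB|² = 441/212]
   → C = (465/106, -244/53)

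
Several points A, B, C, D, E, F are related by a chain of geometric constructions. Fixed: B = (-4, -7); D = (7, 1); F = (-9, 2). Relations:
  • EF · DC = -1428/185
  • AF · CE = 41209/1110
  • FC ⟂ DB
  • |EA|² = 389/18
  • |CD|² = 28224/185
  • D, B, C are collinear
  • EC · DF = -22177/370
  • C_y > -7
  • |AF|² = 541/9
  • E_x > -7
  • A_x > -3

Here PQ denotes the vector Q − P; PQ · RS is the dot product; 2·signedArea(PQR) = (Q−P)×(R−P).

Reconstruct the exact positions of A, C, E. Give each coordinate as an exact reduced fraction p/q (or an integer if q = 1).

A = (-2, -4/3)
C = (-553/185, -1159/185)
E = (-13/2, -5/2)

1. C_x = -553/185  [D, B, C are collinear ∩ FC ⟂ DB]
2. C_y = -1159/185  [D, B, C are collinear ∩ FC ⟂ DB]
   → C = (-553/185, -1159/185)
3. E_x = -13/2  [EC · DF = -22177/370 ∩ EF · DC = -1428/185]
4. E_y = -5/2  [EC · DF = -22177/370 ∩ EF · DC = -1428/185]
   → E = (-13/2, -5/2)
5. A_x = -2  [line 1299/370·x + -1393/370·y + 1111/555 = 0 ∩ |AF|² = 541/9]
6. A_y = -4/3  [line 1299/370·x + -1393/370·y + 1111/555 = 0 ∩ |AF|² = 541/9]
   → A = (-2, -4/3)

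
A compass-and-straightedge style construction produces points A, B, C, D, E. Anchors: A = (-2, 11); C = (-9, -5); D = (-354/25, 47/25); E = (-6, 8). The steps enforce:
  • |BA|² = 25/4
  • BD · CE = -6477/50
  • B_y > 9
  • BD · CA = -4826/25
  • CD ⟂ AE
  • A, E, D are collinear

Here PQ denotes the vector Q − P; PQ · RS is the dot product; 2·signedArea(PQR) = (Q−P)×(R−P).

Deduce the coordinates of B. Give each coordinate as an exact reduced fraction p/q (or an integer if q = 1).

B = (-4, 19/2)

1. B_x = -4  [BD · CA = -4826/25 ∩ BD · CE = -6477/50]
2. B_y = 19/2  [BD · CA = -4826/25 ∩ BD · CE = -6477/50]
   → B = (-4, 19/2)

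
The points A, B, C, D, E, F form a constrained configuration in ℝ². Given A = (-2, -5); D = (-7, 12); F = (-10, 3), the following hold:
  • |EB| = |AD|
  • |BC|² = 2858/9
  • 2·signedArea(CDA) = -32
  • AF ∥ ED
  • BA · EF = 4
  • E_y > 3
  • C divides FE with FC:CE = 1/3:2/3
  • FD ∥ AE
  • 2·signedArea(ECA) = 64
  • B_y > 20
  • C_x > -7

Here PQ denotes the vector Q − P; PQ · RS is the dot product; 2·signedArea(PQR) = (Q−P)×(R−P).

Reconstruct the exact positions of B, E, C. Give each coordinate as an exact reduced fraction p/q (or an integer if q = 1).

B = (-4, 21)
C = (-19/3, 10/3)
E = (1, 4)

1. E_x = 1  [AF ∥ ED ∩ FD ∥ AE]
2. E_y = 4  [AF ∥ ED ∩ FD ∥ AE]
   → E = (1, 4)
3. C_x = -19/3  [C divides FE with FC:CE = 1/3:2/3]
4. C_y = 10/3  [C divides FE with FC:CE = 1/3:2/3]
   → C = (-19/3, 10/3)
5. B_x = -4  [line 11·x + 1·y + 23 = 0 ∩ |BC|² = 2858/9]
6. B_y = 21  [line 11·x + 1·y + 23 = 0 ∩ |BC|² = 2858/9]
   → B = (-4, 21)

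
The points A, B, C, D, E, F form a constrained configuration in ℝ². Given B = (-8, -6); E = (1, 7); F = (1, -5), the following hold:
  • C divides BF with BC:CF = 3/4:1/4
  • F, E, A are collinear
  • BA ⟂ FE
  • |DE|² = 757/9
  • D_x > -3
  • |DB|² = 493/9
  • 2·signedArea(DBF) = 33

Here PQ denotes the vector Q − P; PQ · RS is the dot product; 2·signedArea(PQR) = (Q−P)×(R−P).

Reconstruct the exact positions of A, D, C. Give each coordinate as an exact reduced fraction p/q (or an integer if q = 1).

A = (1, -6)
C = (-5/4, -21/4)
D = (-2, -5/3)

1. A_x = 1  [F, E, A are collinear ∩ BA ⟂ FE]
2. A_y = -6  [F, E, A are collinear ∩ BA ⟂ FE]
   → A = (1, -6)
3. D_x = -2  [line -1·x + 9·y + 13 = 0 ∩ |DB|² = 493/9]
4. D_y = -5/3  [line -1·x + 9·y + 13 = 0 ∩ |DB|² = 493/9]
   → D = (-2, -5/3)
5. C_x = -5/4  [C divides BF with BC:CF = 3/4:1/4]
6. C_y = -21/4  [C divides BF with BC:CF = 3/4:1/4]
   → C = (-5/4, -21/4)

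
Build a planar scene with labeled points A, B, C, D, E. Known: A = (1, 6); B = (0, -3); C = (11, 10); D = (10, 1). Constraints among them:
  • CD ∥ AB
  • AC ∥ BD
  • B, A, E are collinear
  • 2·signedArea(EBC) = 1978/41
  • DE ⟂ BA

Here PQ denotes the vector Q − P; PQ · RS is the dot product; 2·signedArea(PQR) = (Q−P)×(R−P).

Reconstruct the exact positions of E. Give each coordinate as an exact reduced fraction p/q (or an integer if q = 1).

1. E_x = 23/41  [B, A, E are collinear ∩ DE ⟂ BA]
2. E_y = 84/41  [B, A, E are collinear ∩ DE ⟂ BA]
   → E = (23/41, 84/41)

E = (23/41, 84/41)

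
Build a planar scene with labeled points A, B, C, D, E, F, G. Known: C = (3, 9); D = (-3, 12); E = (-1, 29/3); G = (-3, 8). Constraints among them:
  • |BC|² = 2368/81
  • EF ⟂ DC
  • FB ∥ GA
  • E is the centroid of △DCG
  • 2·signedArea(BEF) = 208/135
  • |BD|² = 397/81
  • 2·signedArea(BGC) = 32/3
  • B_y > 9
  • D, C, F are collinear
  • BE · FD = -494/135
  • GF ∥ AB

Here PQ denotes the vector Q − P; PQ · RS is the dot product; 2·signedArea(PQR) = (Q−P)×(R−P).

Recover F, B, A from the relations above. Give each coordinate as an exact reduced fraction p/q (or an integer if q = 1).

A = (-73/15, 322/45)
B = (-7/3, 89/9)
F = (-7/15, 161/15)

1. F_x = -7/15  [D, C, F are collinear ∩ EF ⟂ DC]
2. F_y = 161/15  [D, C, F are collinear ∩ EF ⟂ DC]
   → F = (-7/15, 161/15)
3. B_x = -7/3  [BE · FD = -494/135 ∩ 2·signedArea(BGC) = 32/3]
4. B_y = 89/9  [BE · FD = -494/135 ∩ 2·signedArea(BGC) = 32/3]
   → B = (-7/3, 89/9)
5. A_x = -73/15  [GF ∥ AB ∩ FB ∥ GA]
6. A_y = 322/45  [GF ∥ AB ∩ FB ∥ GA]
   → A = (-73/15, 322/45)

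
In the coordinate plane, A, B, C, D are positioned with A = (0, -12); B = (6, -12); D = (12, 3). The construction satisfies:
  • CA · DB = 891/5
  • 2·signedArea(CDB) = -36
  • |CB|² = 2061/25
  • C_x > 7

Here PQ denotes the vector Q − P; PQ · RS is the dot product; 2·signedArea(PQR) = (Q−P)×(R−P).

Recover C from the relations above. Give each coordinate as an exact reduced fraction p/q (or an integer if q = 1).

1. C_x = 36/5  [CA · DB = 891/5 ∩ 2·signedArea(CDB) = -36]
2. C_y = -3  [CA · DB = 891/5 ∩ 2·signedArea(CDB) = -36]
   → C = (36/5, -3)

C = (36/5, -3)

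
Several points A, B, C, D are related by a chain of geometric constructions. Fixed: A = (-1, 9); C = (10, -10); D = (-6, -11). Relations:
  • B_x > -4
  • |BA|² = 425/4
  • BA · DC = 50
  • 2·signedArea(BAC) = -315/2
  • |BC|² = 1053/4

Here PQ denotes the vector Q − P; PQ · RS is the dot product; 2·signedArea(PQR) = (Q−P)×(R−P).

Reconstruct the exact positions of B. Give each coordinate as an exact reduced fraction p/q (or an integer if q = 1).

1. B_x = -7/2  [2·signedArea(BAC) = -315/2 ∩ BA · DC = 50]
2. B_y = -1  [2·signedArea(BAC) = -315/2 ∩ BA · DC = 50]
   → B = (-7/2, -1)

B = (-7/2, -1)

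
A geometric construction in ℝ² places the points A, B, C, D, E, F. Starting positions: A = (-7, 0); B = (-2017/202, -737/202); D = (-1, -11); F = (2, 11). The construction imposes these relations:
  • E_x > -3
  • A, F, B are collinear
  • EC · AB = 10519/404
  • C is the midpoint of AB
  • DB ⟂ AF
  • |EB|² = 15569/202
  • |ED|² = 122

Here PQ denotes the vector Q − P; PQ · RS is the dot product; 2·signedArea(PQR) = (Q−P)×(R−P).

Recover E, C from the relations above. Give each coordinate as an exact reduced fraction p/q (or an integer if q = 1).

C = (-3431/404, -737/404)
E = (-2, 0)

1. C_x = -3431/404  [C is the midpoint of AB]
2. C_y = -737/404  [C is the midpoint of AB]
   → C = (-3431/404, -737/404)
3. E_x = -2  [line 603/202·x + 737/202·y + 603/101 = 0 ∩ |EB|² = 15569/202]
4. E_y = 0  [line 603/202·x + 737/202·y + 603/101 = 0 ∩ |EB|² = 15569/202]
   → E = (-2, 0)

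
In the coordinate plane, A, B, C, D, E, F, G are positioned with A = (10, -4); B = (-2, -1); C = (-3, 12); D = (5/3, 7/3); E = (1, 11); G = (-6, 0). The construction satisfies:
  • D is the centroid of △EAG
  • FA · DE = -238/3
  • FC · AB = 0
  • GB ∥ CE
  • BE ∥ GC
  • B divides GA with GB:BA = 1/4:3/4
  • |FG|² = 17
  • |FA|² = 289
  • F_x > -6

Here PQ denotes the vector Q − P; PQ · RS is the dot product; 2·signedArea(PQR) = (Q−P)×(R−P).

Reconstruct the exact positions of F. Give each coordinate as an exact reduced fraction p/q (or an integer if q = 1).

F = (-5, 4)

1. F_x = -5  [FC · AB = 0 ∩ FA · DE = -238/3]
2. F_y = 4  [FC · AB = 0 ∩ FA · DE = -238/3]
   → F = (-5, 4)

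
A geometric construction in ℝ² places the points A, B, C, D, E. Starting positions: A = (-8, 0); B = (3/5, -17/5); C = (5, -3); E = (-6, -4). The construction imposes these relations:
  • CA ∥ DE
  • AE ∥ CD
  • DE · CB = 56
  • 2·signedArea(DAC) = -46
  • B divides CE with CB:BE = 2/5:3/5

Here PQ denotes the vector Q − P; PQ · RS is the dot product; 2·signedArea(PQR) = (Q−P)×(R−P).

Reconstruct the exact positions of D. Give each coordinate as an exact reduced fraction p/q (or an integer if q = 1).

1. D_x = 7  [CA ∥ DE ∩ AE ∥ CD]
2. D_y = -7  [CA ∥ DE ∩ AE ∥ CD]
   → D = (7, -7)

D = (7, -7)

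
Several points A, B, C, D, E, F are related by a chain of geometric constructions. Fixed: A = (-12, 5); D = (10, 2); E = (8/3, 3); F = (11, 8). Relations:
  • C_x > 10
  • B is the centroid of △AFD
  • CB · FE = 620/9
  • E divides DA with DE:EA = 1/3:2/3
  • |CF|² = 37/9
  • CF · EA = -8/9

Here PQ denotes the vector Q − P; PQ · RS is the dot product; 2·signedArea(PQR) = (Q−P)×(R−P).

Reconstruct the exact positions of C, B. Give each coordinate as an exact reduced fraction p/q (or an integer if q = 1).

B = (3, 5)
C = (32/3, 6)

1. B_x = 3  [B is the centroid of △AFD]
2. B_y = 5  [B is the centroid of △AFD]
   → B = (3, 5)
3. C_x = 32/3  [CB · FE = 620/9 ∩ CF · EA = -8/9]
4. C_y = 6  [CB · FE = 620/9 ∩ CF · EA = -8/9]
   → C = (32/3, 6)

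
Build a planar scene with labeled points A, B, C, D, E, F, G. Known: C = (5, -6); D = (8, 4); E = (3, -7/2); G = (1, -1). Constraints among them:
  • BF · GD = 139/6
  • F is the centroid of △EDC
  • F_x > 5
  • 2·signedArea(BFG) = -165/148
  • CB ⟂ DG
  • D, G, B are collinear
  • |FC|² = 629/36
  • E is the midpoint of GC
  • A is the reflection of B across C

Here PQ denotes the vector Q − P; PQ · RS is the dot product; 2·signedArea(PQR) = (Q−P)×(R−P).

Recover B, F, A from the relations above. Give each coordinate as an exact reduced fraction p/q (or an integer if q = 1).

1. B_x = 95/74  [D, G, B are collinear ∩ CB ⟂ DG]
2. B_y = -59/74  [D, G, B are collinear ∩ CB ⟂ DG]
   → B = (95/74, -59/74)
3. F_x = 16/3  [F is the centroid of △EDC]
4. F_y = -11/6  [F is the centroid of △EDC]
   → F = (16/3, -11/6)
5. A_x = 645/74  [A is the reflection of B across C]
6. A_y = -829/74  [A is the reflection of B across C]
   → A = (645/74, -829/74)

A = (645/74, -829/74)
B = (95/74, -59/74)
F = (16/3, -11/6)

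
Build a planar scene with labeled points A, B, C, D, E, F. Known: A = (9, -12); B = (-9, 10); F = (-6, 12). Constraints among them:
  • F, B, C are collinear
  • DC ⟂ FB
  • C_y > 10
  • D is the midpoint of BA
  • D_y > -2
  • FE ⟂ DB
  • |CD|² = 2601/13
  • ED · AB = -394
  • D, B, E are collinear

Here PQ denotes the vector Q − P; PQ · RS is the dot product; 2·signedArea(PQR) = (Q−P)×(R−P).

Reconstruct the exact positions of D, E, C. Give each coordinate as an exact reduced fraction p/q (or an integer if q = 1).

C = (-102/13, 140/13)
D = (0, -1)
E = (-1773/202, 1965/202)

1. D_x = 0  [D is the midpoint of BA]
2. D_y = -1  [D is the midpoint of BA]
   → D = (0, -1)
3. E_x = -1773/202  [D, B, E are collinear ∩ FE ⟂ DB]
4. E_y = 1965/202  [D, B, E are collinear ∩ FE ⟂ DB]
   → E = (-1773/202, 1965/202)
5. C_x = -102/13  [F, B, C are collinear ∩ DC ⟂ FB]
6. C_y = 140/13  [F, B, C are collinear ∩ DC ⟂ FB]
   → C = (-102/13, 140/13)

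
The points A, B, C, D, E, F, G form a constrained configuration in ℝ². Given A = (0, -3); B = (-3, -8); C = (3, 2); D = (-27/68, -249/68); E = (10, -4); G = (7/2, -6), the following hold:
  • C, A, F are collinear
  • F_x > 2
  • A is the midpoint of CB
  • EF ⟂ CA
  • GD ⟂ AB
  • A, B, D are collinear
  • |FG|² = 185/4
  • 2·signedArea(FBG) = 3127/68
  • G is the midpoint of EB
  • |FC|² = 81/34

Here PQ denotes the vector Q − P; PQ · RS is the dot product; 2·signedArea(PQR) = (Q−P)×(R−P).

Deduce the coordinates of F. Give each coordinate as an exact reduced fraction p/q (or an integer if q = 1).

1. F_x = 75/34  [C, A, F are collinear ∩ EF ⟂ CA]
2. F_y = 23/34  [C, A, F are collinear ∩ EF ⟂ CA]
   → F = (75/34, 23/34)

F = (75/34, 23/34)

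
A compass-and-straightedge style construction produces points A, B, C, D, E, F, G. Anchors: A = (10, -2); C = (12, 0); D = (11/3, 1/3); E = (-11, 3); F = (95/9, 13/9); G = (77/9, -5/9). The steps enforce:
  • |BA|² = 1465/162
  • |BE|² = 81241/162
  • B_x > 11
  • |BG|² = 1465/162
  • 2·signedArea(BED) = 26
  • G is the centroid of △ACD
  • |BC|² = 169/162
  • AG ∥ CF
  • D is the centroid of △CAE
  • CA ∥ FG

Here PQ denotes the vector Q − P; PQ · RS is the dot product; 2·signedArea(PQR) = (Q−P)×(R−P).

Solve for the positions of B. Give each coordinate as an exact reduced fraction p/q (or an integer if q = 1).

B = (203/18, 13/18)

1. B_x = 203/18  [line 8/3·x + 44/3·y + -122/3 = 0 ∩ |BE|² = 81241/162]
2. B_y = 13/18  [line 8/3·x + 44/3·y + -122/3 = 0 ∩ |BE|² = 81241/162]
   → B = (203/18, 13/18)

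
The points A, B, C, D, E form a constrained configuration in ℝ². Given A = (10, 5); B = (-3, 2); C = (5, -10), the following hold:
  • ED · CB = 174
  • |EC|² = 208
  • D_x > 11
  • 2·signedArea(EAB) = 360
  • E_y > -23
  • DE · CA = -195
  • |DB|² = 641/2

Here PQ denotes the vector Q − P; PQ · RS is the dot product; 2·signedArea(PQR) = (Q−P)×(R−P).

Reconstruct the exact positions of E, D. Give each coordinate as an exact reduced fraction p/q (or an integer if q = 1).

D = (23/2, -17/2)
E = (13, -22)

1. E_x = 13  [line 3·x + -13·y + -325 = 0 ∩ |EC|² = 208]
2. E_y = -22  [line 3·x + -13·y + -325 = 0 ∩ |EC|² = 208]
   → E = (13, -22)
3. D_x = 23/2  [DE · CA = -195 ∩ ED · CB = 174]
4. D_y = -17/2  [DE · CA = -195 ∩ ED · CB = 174]
   → D = (23/2, -17/2)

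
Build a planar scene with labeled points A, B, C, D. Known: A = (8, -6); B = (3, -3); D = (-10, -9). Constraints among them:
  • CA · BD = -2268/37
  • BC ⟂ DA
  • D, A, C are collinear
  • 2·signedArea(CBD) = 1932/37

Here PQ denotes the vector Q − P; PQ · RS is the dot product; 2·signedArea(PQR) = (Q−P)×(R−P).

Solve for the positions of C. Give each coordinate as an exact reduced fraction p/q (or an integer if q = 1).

1. C_x = 134/37  [D, A, C are collinear ∩ BC ⟂ DA]
2. C_y = -249/37  [D, A, C are collinear ∩ BC ⟂ DA]
   → C = (134/37, -249/37)

C = (134/37, -249/37)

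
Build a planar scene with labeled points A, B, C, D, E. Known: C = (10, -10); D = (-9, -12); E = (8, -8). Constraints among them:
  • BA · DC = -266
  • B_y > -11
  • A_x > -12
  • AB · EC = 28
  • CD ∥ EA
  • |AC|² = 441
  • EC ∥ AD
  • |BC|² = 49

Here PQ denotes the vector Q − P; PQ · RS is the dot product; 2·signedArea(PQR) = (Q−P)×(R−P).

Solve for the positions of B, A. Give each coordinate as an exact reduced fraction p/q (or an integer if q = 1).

1. A_x = -11  [EC ∥ AD ∩ CD ∥ EA]
2. A_y = -10  [EC ∥ AD ∩ CD ∥ EA]
   → A = (-11, -10)
3. B_x = 3  [BA · DC = -266 ∩ AB · EC = 28]
4. B_y = -10  [BA · DC = -266 ∩ AB · EC = 28]
   → B = (3, -10)

A = (-11, -10)
B = (3, -10)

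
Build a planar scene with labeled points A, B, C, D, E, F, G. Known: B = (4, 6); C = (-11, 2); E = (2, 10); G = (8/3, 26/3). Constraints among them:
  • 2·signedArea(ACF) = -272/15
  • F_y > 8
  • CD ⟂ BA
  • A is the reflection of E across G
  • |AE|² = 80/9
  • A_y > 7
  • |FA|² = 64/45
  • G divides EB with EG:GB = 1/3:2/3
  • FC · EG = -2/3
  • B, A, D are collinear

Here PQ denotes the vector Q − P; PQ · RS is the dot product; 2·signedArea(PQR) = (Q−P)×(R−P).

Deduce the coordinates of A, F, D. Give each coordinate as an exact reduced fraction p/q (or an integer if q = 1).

A = (10/3, 22/3)
D = (13/5, 44/5)
F = (14/5, 42/5)

1. A_x = 10/3  [A is the reflection of E across G]
2. A_y = 22/3  [A is the reflection of E across G]
   → A = (10/3, 22/3)
3. F_x = 14/5  [FC · EG = -2/3 ∩ 2·signedArea(ACF) = -272/15]
4. F_y = 42/5  [FC · EG = -2/3 ∩ 2·signedArea(ACF) = -272/15]
   → F = (14/5, 42/5)
5. D_x = 13/5  [B, A, D are collinear ∩ CD ⟂ BA]
6. D_y = 44/5  [B, A, D are collinear ∩ CD ⟂ BA]
   → D = (13/5, 44/5)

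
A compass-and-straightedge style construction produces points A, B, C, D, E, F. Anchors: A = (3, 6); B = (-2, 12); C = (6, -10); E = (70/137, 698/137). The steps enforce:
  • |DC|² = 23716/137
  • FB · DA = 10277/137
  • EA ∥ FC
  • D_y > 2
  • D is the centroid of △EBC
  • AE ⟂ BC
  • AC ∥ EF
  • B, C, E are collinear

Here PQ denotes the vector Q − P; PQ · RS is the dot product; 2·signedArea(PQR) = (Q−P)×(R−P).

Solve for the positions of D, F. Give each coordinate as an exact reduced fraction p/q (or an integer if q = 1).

1. D_x = 206/137  [D is the centroid of △EBC]
2. D_y = 324/137  [D is the centroid of △EBC]
   → D = (206/137, 324/137)
3. F_x = 481/137  [EA ∥ FC ∩ AC ∥ EF]
4. F_y = -1494/137  [EA ∥ FC ∩ AC ∥ EF]
   → F = (481/137, -1494/137)

D = (206/137, 324/137)
F = (481/137, -1494/137)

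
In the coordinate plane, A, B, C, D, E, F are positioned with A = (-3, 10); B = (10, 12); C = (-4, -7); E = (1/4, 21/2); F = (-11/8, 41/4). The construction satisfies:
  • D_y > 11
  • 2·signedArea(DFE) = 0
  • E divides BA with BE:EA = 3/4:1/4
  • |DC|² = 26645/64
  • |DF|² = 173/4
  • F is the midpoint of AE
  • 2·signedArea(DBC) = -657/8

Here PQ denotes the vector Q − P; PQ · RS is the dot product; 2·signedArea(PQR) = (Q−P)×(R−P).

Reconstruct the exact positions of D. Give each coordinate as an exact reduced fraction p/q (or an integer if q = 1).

1. D_x = 41/8  [2·signedArea(DFE) = 0 ∩ 2·signedArea(DBC) = -657/8]
2. D_y = 45/4  [2·signedArea(DFE) = 0 ∩ 2·signedArea(DBC) = -657/8]
   → D = (41/8, 45/4)

D = (41/8, 45/4)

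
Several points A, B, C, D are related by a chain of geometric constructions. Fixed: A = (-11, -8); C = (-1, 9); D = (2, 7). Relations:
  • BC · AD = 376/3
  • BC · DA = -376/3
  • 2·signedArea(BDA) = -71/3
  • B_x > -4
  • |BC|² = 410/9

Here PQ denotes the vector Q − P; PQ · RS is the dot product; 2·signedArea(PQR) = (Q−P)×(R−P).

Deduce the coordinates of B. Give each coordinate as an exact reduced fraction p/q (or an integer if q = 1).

B = (-10/3, 8/3)

1. B_x = -10/3  [BC · AD = 376/3 ∩ 2·signedArea(BDA) = -71/3]
2. B_y = 8/3  [BC · AD = 376/3 ∩ 2·signedArea(BDA) = -71/3]
   → B = (-10/3, 8/3)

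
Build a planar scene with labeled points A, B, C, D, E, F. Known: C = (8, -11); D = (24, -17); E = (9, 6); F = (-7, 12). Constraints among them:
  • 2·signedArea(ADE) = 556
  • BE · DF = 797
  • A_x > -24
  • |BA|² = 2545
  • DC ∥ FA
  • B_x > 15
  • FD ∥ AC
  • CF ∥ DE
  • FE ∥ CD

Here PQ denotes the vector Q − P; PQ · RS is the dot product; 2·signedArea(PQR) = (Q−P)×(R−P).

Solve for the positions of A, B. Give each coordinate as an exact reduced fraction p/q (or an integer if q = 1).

A = (-23, 18)
B = (16, -14)

1. A_x = -23  [FD ∥ AC ∩ DC ∥ FA]
2. A_y = 18  [FD ∥ AC ∩ DC ∥ FA]
   → A = (-23, 18)
3. B_x = 16  [line 31·x + -29·y + -902 = 0 ∩ |BA|² = 2545]
4. B_y = -14  [line 31·x + -29·y + -902 = 0 ∩ |BA|² = 2545]
   → B = (16, -14)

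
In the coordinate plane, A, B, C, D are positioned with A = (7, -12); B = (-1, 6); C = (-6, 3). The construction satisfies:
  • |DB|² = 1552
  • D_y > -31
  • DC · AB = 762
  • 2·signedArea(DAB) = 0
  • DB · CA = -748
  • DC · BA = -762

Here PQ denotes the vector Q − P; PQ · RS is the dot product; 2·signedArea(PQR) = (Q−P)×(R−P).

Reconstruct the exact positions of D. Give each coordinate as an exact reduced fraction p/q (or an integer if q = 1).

D = (15, -30)

1. D_x = 15  [2·signedArea(DAB) = 0 ∩ DC · AB = 762]
2. D_y = -30  [2·signedArea(DAB) = 0 ∩ DC · AB = 762]
   → D = (15, -30)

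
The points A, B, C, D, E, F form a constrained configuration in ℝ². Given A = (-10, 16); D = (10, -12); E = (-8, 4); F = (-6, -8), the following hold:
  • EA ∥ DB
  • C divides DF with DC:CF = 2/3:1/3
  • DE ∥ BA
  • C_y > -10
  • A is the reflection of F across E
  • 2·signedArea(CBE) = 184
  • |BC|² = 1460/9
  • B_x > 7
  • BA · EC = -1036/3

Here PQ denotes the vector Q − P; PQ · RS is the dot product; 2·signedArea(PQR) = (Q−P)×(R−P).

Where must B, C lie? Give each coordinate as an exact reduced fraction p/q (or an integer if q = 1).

1. B_x = 8  [DE ∥ BA ∩ EA ∥ DB]
2. B_y = 0  [DE ∥ BA ∩ EA ∥ DB]
   → B = (8, 0)
3. C_x = -2/3  [C divides DF with DC:CF = 2/3:1/3]
4. C_y = -28/3  [C divides DF with DC:CF = 2/3:1/3]
   → C = (-2/3, -28/3)

B = (8, 0)
C = (-2/3, -28/3)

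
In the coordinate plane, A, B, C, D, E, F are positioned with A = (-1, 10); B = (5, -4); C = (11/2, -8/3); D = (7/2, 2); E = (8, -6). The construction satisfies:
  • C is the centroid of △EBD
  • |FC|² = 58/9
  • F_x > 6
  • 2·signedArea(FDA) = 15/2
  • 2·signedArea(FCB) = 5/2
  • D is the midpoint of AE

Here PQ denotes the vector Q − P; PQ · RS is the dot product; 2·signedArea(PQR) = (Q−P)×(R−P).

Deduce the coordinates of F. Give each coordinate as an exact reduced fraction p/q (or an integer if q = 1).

1. F_x = 13/2  [2·signedArea(FDA) = 15/2 ∩ 2·signedArea(FCB) = 5/2]
2. F_y = -5  [2·signedArea(FDA) = 15/2 ∩ 2·signedArea(FCB) = 5/2]
   → F = (13/2, -5)

F = (13/2, -5)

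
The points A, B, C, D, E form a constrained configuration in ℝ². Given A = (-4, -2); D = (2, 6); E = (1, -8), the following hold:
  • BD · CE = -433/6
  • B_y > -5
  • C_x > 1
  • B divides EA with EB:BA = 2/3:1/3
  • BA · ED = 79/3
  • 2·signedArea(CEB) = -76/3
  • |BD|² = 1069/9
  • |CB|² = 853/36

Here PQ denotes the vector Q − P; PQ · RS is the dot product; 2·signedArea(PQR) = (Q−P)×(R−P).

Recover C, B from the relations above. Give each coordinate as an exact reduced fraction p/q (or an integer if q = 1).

B = (-7/3, -4)
C = (3/2, -1)

1. B_x = -7/3  [B divides EA with EB:BA = 2/3:1/3]
2. B_y = -4  [B divides EA with EB:BA = 2/3:1/3]
   → B = (-7/3, -4)
3. C_x = 3/2  [2·signedArea(CEB) = -76/3 ∩ BD · CE = -433/6]
4. C_y = -1  [2·signedArea(CEB) = -76/3 ∩ BD · CE = -433/6]
   → C = (3/2, -1)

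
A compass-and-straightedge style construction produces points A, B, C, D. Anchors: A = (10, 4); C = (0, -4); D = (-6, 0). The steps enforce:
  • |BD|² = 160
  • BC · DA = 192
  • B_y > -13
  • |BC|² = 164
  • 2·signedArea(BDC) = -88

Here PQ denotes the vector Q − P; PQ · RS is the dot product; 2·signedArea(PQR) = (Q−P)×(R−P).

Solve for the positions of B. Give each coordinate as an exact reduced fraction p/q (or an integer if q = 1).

B = (-10, -12)

1. B_x = -10  [BC · DA = 192 ∩ 2·signedArea(BDC) = -88]
2. B_y = -12  [BC · DA = 192 ∩ 2·signedArea(BDC) = -88]
   → B = (-10, -12)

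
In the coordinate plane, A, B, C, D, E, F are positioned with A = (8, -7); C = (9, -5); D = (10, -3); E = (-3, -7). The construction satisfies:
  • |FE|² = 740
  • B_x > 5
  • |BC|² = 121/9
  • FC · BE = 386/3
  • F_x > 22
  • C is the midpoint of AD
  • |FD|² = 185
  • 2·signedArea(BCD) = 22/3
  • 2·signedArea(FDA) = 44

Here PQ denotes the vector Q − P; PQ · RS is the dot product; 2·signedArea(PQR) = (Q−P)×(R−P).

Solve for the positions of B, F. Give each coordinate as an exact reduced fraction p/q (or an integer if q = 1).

B = (16/3, -5)
F = (23, 1)

1. F_x = 23  [line 4·x + -2·y + -90 = 0 ∩ |FD|² = 185]
2. F_y = 1  [line 4·x + -2·y + -90 = 0 ∩ |FD|² = 185]
   → F = (23, 1)
3. B_x = 16/3  [2·signedArea(BCD) = 22/3 ∩ FC · BE = 386/3]
4. B_y = -5  [2·signedArea(BCD) = 22/3 ∩ FC · BE = 386/3]
   → B = (16/3, -5)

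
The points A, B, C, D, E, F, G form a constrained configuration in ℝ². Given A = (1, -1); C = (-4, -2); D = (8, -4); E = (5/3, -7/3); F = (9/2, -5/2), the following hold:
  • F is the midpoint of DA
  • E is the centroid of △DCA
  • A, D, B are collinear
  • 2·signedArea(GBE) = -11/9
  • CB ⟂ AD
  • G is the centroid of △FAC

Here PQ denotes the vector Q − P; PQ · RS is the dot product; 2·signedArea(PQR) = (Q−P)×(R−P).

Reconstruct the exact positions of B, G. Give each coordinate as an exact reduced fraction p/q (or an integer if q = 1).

1. B_x = -83/29  [A, D, B are collinear ∩ CB ⟂ AD]
2. B_y = 19/29  [A, D, B are collinear ∩ CB ⟂ AD]
   → B = (-83/29, 19/29)
3. G_x = 1/2  [G is the centroid of △FAC]
4. G_y = -11/6  [G is the centroid of △FAC]
   → G = (1/2, -11/6)

B = (-83/29, 19/29)
G = (1/2, -11/6)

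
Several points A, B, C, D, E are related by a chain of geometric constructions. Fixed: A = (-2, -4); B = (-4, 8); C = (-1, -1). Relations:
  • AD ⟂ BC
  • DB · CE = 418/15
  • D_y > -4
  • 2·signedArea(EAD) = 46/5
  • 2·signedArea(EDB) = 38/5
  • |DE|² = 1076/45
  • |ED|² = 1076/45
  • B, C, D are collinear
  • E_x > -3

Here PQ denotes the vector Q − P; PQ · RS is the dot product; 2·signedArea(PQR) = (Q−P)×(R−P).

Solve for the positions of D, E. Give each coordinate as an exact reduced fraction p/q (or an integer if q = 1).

1. D_x = -1/5  [B, C, D are collinear ∩ AD ⟂ BC]
2. D_y = -17/5  [B, C, D are collinear ∩ AD ⟂ BC]
   → D = (-1/5, -17/5)
3. E_x = -7/3  [2·signedArea(EDB) = 38/5 ∩ DB · CE = 418/15]
4. E_y = 1  [2·signedArea(EDB) = 38/5 ∩ DB · CE = 418/15]
   → E = (-7/3, 1)

D = (-1/5, -17/5)
E = (-7/3, 1)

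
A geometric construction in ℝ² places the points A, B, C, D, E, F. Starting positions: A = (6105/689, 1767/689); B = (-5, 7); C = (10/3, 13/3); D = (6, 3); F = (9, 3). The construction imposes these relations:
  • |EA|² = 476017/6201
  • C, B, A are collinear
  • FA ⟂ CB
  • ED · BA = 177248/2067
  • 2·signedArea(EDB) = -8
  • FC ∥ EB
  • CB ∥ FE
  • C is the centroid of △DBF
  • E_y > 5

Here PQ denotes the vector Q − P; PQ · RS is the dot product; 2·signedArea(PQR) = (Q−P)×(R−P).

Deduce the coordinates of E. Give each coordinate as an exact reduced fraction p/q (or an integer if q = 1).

1. E_x = 2/3  [FC ∥ EB ∩ CB ∥ FE]
2. E_y = 17/3  [FC ∥ EB ∩ CB ∥ FE]
   → E = (2/3, 17/3)

E = (2/3, 17/3)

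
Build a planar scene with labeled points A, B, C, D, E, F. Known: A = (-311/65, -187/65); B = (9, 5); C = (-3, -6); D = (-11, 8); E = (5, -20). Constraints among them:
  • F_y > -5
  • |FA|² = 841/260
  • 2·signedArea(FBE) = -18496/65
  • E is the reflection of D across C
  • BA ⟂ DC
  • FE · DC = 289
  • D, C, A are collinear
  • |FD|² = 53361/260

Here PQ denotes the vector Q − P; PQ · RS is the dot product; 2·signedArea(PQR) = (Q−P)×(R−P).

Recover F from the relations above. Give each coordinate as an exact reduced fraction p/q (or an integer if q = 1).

1. F_x = -253/65  [FE · DC = 289 ∩ 2·signedArea(FBE) = -18496/65]
2. F_y = -577/130  [FE · DC = 289 ∩ 2·signedArea(FBE) = -18496/65]
   → F = (-253/65, -577/130)

F = (-253/65, -577/130)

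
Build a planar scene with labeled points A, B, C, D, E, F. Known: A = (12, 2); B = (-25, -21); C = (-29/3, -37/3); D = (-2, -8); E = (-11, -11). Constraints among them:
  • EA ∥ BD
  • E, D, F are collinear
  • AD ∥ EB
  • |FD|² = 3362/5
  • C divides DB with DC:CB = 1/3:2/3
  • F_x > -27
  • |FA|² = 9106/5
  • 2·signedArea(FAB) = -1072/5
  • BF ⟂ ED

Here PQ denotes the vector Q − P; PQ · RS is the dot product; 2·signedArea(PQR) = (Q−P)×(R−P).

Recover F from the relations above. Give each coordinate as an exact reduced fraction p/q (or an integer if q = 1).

1. F_x = -133/5  [E, D, F are collinear ∩ BF ⟂ ED]
2. F_y = -81/5  [E, D, F are collinear ∩ BF ⟂ ED]
   → F = (-133/5, -81/5)

F = (-133/5, -81/5)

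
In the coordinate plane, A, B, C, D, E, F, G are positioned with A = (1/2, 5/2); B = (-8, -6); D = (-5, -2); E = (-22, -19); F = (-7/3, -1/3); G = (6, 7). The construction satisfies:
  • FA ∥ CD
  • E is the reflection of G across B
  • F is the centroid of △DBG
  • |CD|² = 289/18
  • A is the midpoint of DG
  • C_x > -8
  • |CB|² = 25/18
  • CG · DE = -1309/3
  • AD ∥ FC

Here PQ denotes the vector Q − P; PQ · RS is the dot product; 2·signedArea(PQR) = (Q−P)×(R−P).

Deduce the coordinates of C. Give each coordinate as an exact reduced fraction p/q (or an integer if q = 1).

C = (-47/6, -29/6)

1. C_x = -47/6  [FA ∥ CD ∩ AD ∥ FC]
2. C_y = -29/6  [FA ∥ CD ∩ AD ∥ FC]
   → C = (-47/6, -29/6)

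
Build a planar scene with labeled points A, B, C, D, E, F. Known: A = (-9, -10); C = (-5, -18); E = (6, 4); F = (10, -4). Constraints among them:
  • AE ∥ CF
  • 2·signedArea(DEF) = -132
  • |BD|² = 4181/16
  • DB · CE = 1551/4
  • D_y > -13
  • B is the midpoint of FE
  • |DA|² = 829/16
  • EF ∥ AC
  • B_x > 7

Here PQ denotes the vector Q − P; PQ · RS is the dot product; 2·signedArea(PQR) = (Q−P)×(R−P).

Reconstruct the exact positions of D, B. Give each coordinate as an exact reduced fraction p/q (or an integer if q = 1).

B = (8, 0)
D = (-9/4, -25/2)

1. B_x = 8  [B is the midpoint of FE]
2. B_y = 0  [B is the midpoint of FE]
   → B = (8, 0)
3. D_x = -9/4  [DB · CE = 1551/4 ∩ 2·signedArea(DEF) = -132]
4. D_y = -25/2  [DB · CE = 1551/4 ∩ 2·signedArea(DEF) = -132]
   → D = (-9/4, -25/2)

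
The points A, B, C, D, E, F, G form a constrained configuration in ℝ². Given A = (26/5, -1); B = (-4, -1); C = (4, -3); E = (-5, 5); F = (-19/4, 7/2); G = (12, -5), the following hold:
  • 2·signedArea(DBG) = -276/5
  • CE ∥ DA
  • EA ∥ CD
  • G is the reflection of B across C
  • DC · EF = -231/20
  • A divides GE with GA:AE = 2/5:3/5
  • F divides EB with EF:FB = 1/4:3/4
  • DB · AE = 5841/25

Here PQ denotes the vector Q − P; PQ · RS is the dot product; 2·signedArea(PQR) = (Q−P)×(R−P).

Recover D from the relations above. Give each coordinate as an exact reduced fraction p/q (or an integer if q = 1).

1. D_x = 71/5  [CE ∥ DA ∩ EA ∥ CD]
2. D_y = -9  [CE ∥ DA ∩ EA ∥ CD]
   → D = (71/5, -9)

D = (71/5, -9)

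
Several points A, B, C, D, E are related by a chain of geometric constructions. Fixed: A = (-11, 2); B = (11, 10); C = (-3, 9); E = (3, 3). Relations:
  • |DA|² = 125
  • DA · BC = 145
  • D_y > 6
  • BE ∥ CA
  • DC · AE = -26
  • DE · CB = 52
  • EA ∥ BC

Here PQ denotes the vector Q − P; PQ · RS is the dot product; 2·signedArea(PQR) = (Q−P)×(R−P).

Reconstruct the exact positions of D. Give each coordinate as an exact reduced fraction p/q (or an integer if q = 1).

D = (-1, 7)

1. D_x = -1  [line -14·x + -1·y + -7 = 0 ∩ |DA|² = 125]
2. D_y = 7  [line -14·x + -1·y + -7 = 0 ∩ |DA|² = 125]
   → D = (-1, 7)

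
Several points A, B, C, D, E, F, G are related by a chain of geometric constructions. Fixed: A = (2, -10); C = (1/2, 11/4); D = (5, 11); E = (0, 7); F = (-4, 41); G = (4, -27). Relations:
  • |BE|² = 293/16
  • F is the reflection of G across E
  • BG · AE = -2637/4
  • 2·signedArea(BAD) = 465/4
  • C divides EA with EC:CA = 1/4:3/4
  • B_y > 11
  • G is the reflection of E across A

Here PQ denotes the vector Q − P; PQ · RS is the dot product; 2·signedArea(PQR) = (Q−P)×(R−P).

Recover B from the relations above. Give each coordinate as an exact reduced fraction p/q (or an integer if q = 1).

1. B_x = -1/2  [2·signedArea(BAD) = 465/4 ∩ BG · AE = -2637/4]
2. B_y = 45/4  [2·signedArea(BAD) = 465/4 ∩ BG · AE = -2637/4]
   → B = (-1/2, 45/4)

B = (-1/2, 45/4)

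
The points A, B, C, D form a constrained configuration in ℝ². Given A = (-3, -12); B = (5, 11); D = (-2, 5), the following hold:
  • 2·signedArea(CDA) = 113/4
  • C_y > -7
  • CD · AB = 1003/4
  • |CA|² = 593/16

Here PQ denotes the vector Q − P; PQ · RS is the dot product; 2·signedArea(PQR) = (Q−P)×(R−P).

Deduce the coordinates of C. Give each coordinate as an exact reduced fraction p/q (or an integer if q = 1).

C = (-1, -25/4)

1. C_x = -1  [CD · AB = 1003/4 ∩ 2·signedArea(CDA) = 113/4]
2. C_y = -25/4  [CD · AB = 1003/4 ∩ 2·signedArea(CDA) = 113/4]
   → C = (-1, -25/4)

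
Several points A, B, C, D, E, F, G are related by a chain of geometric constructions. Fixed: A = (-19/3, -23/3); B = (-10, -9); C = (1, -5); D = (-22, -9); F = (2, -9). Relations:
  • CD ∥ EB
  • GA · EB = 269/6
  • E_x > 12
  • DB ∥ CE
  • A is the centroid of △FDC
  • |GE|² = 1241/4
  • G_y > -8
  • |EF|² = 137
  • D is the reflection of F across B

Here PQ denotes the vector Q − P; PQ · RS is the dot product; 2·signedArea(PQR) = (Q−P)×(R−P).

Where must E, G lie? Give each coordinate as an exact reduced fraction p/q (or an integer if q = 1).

E = (13, -5)
G = (-9/2, -7)

1. E_x = 13  [CD ∥ EB ∩ DB ∥ CE]
2. E_y = -5  [CD ∥ EB ∩ DB ∥ CE]
   → E = (13, -5)
3. G_x = -9/2  [line 23·x + 4·y + 263/2 = 0 ∩ |GE|² = 1241/4]
4. G_y = -7  [line 23·x + 4·y + 263/2 = 0 ∩ |GE|² = 1241/4]
   → G = (-9/2, -7)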